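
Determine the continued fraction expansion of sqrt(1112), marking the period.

[33; (2, 1, 7, 1, 2, 66)]

Write x_i = (sqrt(1112) + m_i)/d_i with (m_0, d_0) = (0, 1). a_0 = floor(sqrt(1112)) = 33, since 33^2 = 1089 <= 1112 < 1156 = 34^2.
Iterate m_{i+1} = d_i*a_i - m_i, d_{i+1} = (1112 - m_{i+1}^2)/d_i, a_{i+1} = floor((a_0 + m_{i+1})/d_{i+1}):
  m_1 = 1*33 - 0 = 33, d_1 = (1112 - 33^2)/1 = 23/1 = 23, a_1 = floor((33 + 33)/23) = 2.
  m_2 = 23*2 - 33 = 13, d_2 = (1112 - 13^2)/23 = 943/23 = 41, a_2 = floor((33 + 13)/41) = 1.
  m_3 = 41*1 - 13 = 28, d_3 = (1112 - 28^2)/41 = 328/41 = 8, a_3 = floor((33 + 28)/8) = 7.
  m_4 = 8*7 - 28 = 28, d_4 = (1112 - 28^2)/8 = 328/8 = 41, a_4 = floor((33 + 28)/41) = 1.
  m_5 = 41*1 - 28 = 13, d_5 = (1112 - 13^2)/41 = 943/41 = 23, a_5 = floor((33 + 13)/23) = 2.
  m_6 = 23*2 - 13 = 33, d_6 = (1112 - 33^2)/23 = 23/23 = 1, a_6 = floor((33 + 33)/1) = 66.
  m_7 = 1*66 - 33 = 33, d_7 = (1112 - 33^2)/1 = 23/1 = 23: (m_7, d_7) = (m_1, d_1) = (33, 23), so from here the quotients repeat a_1, ..., a_6; the period length is 6.
Hence the expansion of sqrt(1112) is a_0 = 33 followed by the repeating block 2, 1, 7, 1, 2, 66 (period 6).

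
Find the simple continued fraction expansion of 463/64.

[7; 4, 3, 1, 3]

Run the Euclidean algorithm on 463 and 64; the successive quotients are the partial quotients a_0, a_1, ... (each step inverts the fractional part left over by the previous one):
  463 = 7*64 + 15, so a_0 = 7.
  64 = 4*15 + 4, so a_1 = 4.
  15 = 3*4 + 3, so a_2 = 3.
  4 = 1*3 + 1, so a_3 = 1.
  3 = 3*1 + 0, so a_4 = 3.
The remainder reaches 0 after 5 divisions, so the expansion has 5 partial quotients, read off in order.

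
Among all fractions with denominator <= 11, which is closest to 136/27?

5/1

Expand x = 136/27 as a continued fraction with the Euclidean algorithm:
  136 = 5*27 + 1, so a_0 = 5.
  27 = 27*1 + 0, so a_1 = 27.
so x = [5; 27].
Convergents (p_i = a_i*p_{i-1} + p_{i-2}, q_i = a_i*q_{i-1} + q_{i-2} with p_{-2}=0, p_{-1}=1, q_{-2}=1, q_{-1}=0), until the denominator exceeds 11:
  i=0: a_0=5, p_0 = 5*1 + 0 = 5, q_0 = 5*0 + 1 = 1.
  i=1: a_1=27, p_1 = 27*5 + 1 = 136, q_1 = 27*1 + 0 = 27.
q_1 = 27 > 11, so the last convergent with denominator <= 11 is p_0/q_0 = 5/1.
The closest fraction with denominator <= 11 is either p_0/q_0 or the intermediate fraction (k*p_0 + p_{-1})/(k*q_0 + q_{-1}) with the largest k >= 1 whose denominator stays <= 11; these approach x as k grows, and every other convergent or intermediate fraction in range is farther away.
Largest k: floor((11 - q_{-1})/q_0) = floor((11 - 0)/1) = 11 (using the seeds p_{-1} = 1, q_{-1} = 0).
That gives (11*5 + 1)/(11*1 + 0) = 56/11.
Compare the errors: |x - 5/1| = |136*1 - 5*27|/(27*1) = 1/27, and |x - 56/11| = |136*11 - 56*27|/(27*11) = 16/297.
Cross-multiplying, 1*297 = 297 < 432 = 16*27, so 1/27 is smaller: the convergent 5/1 is closer to x than 56/11.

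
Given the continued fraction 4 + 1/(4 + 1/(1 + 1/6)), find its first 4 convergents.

4/1, 17/4, 21/5, 143/34

Using the convergent recurrence p_i = a_i*p_{i-1} + p_{i-2}, q_i = a_i*q_{i-1} + q_{i-2} with p_{-2}=0, p_{-1}=1, q_{-2}=1, q_{-1}=0:
  i=0: a_0=4, p_0 = 4*1 + 0 = 4, q_0 = 4*0 + 1 = 1.
  i=1: a_1=4, p_1 = 4*4 + 1 = 17, q_1 = 4*1 + 0 = 4.
  i=2: a_2=1, p_2 = 1*17 + 4 = 21, q_2 = 1*4 + 1 = 5.
  i=3: a_3=6, p_3 = 6*21 + 17 = 143, q_3 = 6*5 + 4 = 34.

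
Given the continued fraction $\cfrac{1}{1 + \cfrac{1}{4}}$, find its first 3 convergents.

Using the convergent recurrence p_i = a_i*p_{i-1} + p_{i-2}, q_i = a_i*q_{i-1} + q_{i-2} with p_{-2}=0, p_{-1}=1, q_{-2}=1, q_{-1}=0:
  i=0: a_0=0, p_0 = 0*1 + 0 = 0, q_0 = 0*0 + 1 = 1.
  i=1: a_1=1, p_1 = 1*0 + 1 = 1, q_1 = 1*1 + 0 = 1.
  i=2: a_2=4, p_2 = 4*1 + 0 = 4, q_2 = 4*1 + 1 = 5.

0/1, 1/1, 4/5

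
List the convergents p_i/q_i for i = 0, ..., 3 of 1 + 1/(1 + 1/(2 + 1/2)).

Using the convergent recurrence p_i = a_i*p_{i-1} + p_{i-2}, q_i = a_i*q_{i-1} + q_{i-2} with p_{-2}=0, p_{-1}=1, q_{-2}=1, q_{-1}=0:
  i=0: a_0=1, p_0 = 1*1 + 0 = 1, q_0 = 1*0 + 1 = 1.
  i=1: a_1=1, p_1 = 1*1 + 1 = 2, q_1 = 1*1 + 0 = 1.
  i=2: a_2=2, p_2 = 2*2 + 1 = 5, q_2 = 2*1 + 1 = 3.
  i=3: a_3=2, p_3 = 2*5 + 2 = 12, q_3 = 2*3 + 1 = 7.

1/1, 2/1, 5/3, 12/7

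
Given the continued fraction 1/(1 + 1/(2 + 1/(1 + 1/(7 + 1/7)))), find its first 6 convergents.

0/1, 1/1, 2/3, 3/4, 23/31, 164/221

Using the convergent recurrence p_i = a_i*p_{i-1} + p_{i-2}, q_i = a_i*q_{i-1} + q_{i-2} with p_{-2}=0, p_{-1}=1, q_{-2}=1, q_{-1}=0:
  i=0: a_0=0, p_0 = 0*1 + 0 = 0, q_0 = 0*0 + 1 = 1.
  i=1: a_1=1, p_1 = 1*0 + 1 = 1, q_1 = 1*1 + 0 = 1.
  i=2: a_2=2, p_2 = 2*1 + 0 = 2, q_2 = 2*1 + 1 = 3.
  i=3: a_3=1, p_3 = 1*2 + 1 = 3, q_3 = 1*3 + 1 = 4.
  i=4: a_4=7, p_4 = 7*3 + 2 = 23, q_4 = 7*4 + 3 = 31.
  i=5: a_5=7, p_5 = 7*23 + 3 = 164, q_5 = 7*31 + 4 = 221.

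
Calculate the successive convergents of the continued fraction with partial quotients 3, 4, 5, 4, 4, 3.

Using the convergent recurrence p_i = a_i*p_{i-1} + p_{i-2}, q_i = a_i*q_{i-1} + q_{i-2} with p_{-2}=0, p_{-1}=1, q_{-2}=1, q_{-1}=0:
  i=0: a_0=3, p_0 = 3*1 + 0 = 3, q_0 = 3*0 + 1 = 1.
  i=1: a_1=4, p_1 = 4*3 + 1 = 13, q_1 = 4*1 + 0 = 4.
  i=2: a_2=5, p_2 = 5*13 + 3 = 68, q_2 = 5*4 + 1 = 21.
  i=3: a_3=4, p_3 = 4*68 + 13 = 285, q_3 = 4*21 + 4 = 88.
  i=4: a_4=4, p_4 = 4*285 + 68 = 1208, q_4 = 4*88 + 21 = 373.
  i=5: a_5=3, p_5 = 3*1208 + 285 = 3909, q_5 = 3*373 + 88 = 1207.

3/1, 13/4, 68/21, 285/88, 1208/373, 3909/1207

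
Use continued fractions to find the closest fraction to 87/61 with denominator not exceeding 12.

Expand x = 87/61 as a continued fraction with the Euclidean algorithm:
  87 = 1*61 + 26, so a_0 = 1.
  61 = 2*26 + 9, so a_1 = 2.
  26 = 2*9 + 8, so a_2 = 2.
  9 = 1*8 + 1, so a_3 = 1.
  8 = 8*1 + 0, so a_4 = 8.
so x = [1; 2, 2, 1, 8].
Convergents (p_i = a_i*p_{i-1} + p_{i-2}, q_i = a_i*q_{i-1} + q_{i-2} with p_{-2}=0, p_{-1}=1, q_{-2}=1, q_{-1}=0), until the denominator exceeds 12:
  i=0: a_0=1, p_0 = 1*1 + 0 = 1, q_0 = 1*0 + 1 = 1.
  i=1: a_1=2, p_1 = 2*1 + 1 = 3, q_1 = 2*1 + 0 = 2.
  i=2: a_2=2, p_2 = 2*3 + 1 = 7, q_2 = 2*2 + 1 = 5.
  i=3: a_3=1, p_3 = 1*7 + 3 = 10, q_3 = 1*5 + 2 = 7.
  i=4: a_4=8, p_4 = 8*10 + 7 = 87, q_4 = 8*7 + 5 = 61.
q_4 = 61 > 12, so the last convergent with denominator <= 12 is p_3/q_3 = 10/7.
The closest fraction with denominator <= 12 is either p_3/q_3 or the intermediate fraction (k*p_3 + p_2)/(k*q_3 + q_2) with the largest k >= 1 whose denominator stays <= 12; these approach x as k grows, and every other convergent or intermediate fraction in range is farther away.
Largest k: floor((12 - q_2)/q_3) = floor((12 - 5)/7) = 1.
That gives (1*10 + 7)/(1*7 + 5) = 17/12.
Compare the errors: |x - 10/7| = |87*7 - 10*61|/(61*7) = 1/427, and |x - 17/12| = |87*12 - 17*61|/(61*12) = 7/732.
Cross-multiplying, 1*732 = 732 < 2989 = 7*427, so 1/427 is smaller: the convergent 10/7 is closer to x than 17/12.

10/7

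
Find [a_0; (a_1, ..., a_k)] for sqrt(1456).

[38; (6, 2, 1, 7, 1, 3, 1, 7, 1, 2, 6, 76)]

Write x_i = (sqrt(1456) + m_i)/d_i with (m_0, d_0) = (0, 1). a_0 = floor(sqrt(1456)) = 38, since 38^2 = 1444 <= 1456 < 1521 = 39^2.
Iterate m_{i+1} = d_i*a_i - m_i, d_{i+1} = (1456 - m_{i+1}^2)/d_i, a_{i+1} = floor((a_0 + m_{i+1})/d_{i+1}):
  m_1 = 1*38 - 0 = 38, d_1 = (1456 - 38^2)/1 = 12/1 = 12, a_1 = floor((38 + 38)/12) = 6.
  m_2 = 12*6 - 38 = 34, d_2 = (1456 - 34^2)/12 = 300/12 = 25, a_2 = floor((38 + 34)/25) = 2.
  m_3 = 25*2 - 34 = 16, d_3 = (1456 - 16^2)/25 = 1200/25 = 48, a_3 = floor((38 + 16)/48) = 1.
  m_4 = 48*1 - 16 = 32, d_4 = (1456 - 32^2)/48 = 432/48 = 9, a_4 = floor((38 + 32)/9) = 7.
  m_5 = 9*7 - 32 = 31, d_5 = (1456 - 31^2)/9 = 495/9 = 55, a_5 = floor((38 + 31)/55) = 1.
  m_6 = 55*1 - 31 = 24, d_6 = (1456 - 24^2)/55 = 880/55 = 16, a_6 = floor((38 + 24)/16) = 3.
  m_7 = 16*3 - 24 = 24, d_7 = (1456 - 24^2)/16 = 880/16 = 55, a_7 = floor((38 + 24)/55) = 1.
  m_8 = 55*1 - 24 = 31, d_8 = (1456 - 31^2)/55 = 495/55 = 9, a_8 = floor((38 + 31)/9) = 7.
  m_9 = 9*7 - 31 = 32, d_9 = (1456 - 32^2)/9 = 432/9 = 48, a_9 = floor((38 + 32)/48) = 1.
  m_10 = 48*1 - 32 = 16, d_10 = (1456 - 16^2)/48 = 1200/48 = 25, a_10 = floor((38 + 16)/25) = 2.
  m_11 = 25*2 - 16 = 34, d_11 = (1456 - 34^2)/25 = 300/25 = 12, a_11 = floor((38 + 34)/12) = 6.
  m_12 = 12*6 - 34 = 38, d_12 = (1456 - 38^2)/12 = 12/12 = 1, a_12 = floor((38 + 38)/1) = 76.
  m_13 = 1*76 - 38 = 38, d_13 = (1456 - 38^2)/1 = 12/1 = 12: (m_13, d_13) = (m_1, d_1) = (38, 12), so from here the quotients repeat a_1, ..., a_12; the period length is 12.
Hence the expansion of sqrt(1456) is a_0 = 38 followed by the repeating block 6, 2, 1, 7, 1, 3, 1, 7, 1, 2, 6, 76 (period 12).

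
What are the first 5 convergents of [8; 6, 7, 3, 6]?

8/1, 49/6, 351/43, 1102/135, 6963/853

Using the convergent recurrence p_i = a_i*p_{i-1} + p_{i-2}, q_i = a_i*q_{i-1} + q_{i-2} with p_{-2}=0, p_{-1}=1, q_{-2}=1, q_{-1}=0:
  i=0: a_0=8, p_0 = 8*1 + 0 = 8, q_0 = 8*0 + 1 = 1.
  i=1: a_1=6, p_1 = 6*8 + 1 = 49, q_1 = 6*1 + 0 = 6.
  i=2: a_2=7, p_2 = 7*49 + 8 = 351, q_2 = 7*6 + 1 = 43.
  i=3: a_3=3, p_3 = 3*351 + 49 = 1102, q_3 = 3*43 + 6 = 135.
  i=4: a_4=6, p_4 = 6*1102 + 351 = 6963, q_4 = 6*135 + 43 = 853.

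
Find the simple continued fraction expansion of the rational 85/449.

Run the Euclidean algorithm on 85 and 449; the successive quotients are the partial quotients a_0, a_1, ... (each step inverts the fractional part left over by the previous one):
  85 = 0*449 + 85, so a_0 = 0.
  449 = 5*85 + 24, so a_1 = 5.
  85 = 3*24 + 13, so a_2 = 3.
  24 = 1*13 + 11, so a_3 = 1.
  13 = 1*11 + 2, so a_4 = 1.
  11 = 5*2 + 1, so a_5 = 5.
  2 = 2*1 + 0, so a_6 = 2.
The remainder reaches 0 after 7 divisions, so the expansion has 7 partial quotients, read off in order.

[0; 5, 3, 1, 1, 5, 2]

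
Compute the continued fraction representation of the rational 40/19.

Run the Euclidean algorithm on 40 and 19; the successive quotients are the partial quotients a_0, a_1, ... (each step inverts the fractional part left over by the previous one):
  40 = 2*19 + 2, so a_0 = 2.
  19 = 9*2 + 1, so a_1 = 9.
  2 = 2*1 + 0, so a_2 = 2.
The remainder reaches 0 after 3 divisions, so the expansion has 3 partial quotients, read off in order.

[2; 9, 2]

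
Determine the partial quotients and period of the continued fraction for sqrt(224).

Write x_i = (sqrt(224) + m_i)/d_i with (m_0, d_0) = (0, 1). a_0 = floor(sqrt(224)) = 14, since 14^2 = 196 <= 224 < 225 = 15^2.
Iterate m_{i+1} = d_i*a_i - m_i, d_{i+1} = (224 - m_{i+1}^2)/d_i, a_{i+1} = floor((a_0 + m_{i+1})/d_{i+1}):
  m_1 = 1*14 - 0 = 14, d_1 = (224 - 14^2)/1 = 28/1 = 28, a_1 = floor((14 + 14)/28) = 1.
  m_2 = 28*1 - 14 = 14, d_2 = (224 - 14^2)/28 = 28/28 = 1, a_2 = floor((14 + 14)/1) = 28.
  m_3 = 1*28 - 14 = 14, d_3 = (224 - 14^2)/1 = 28/1 = 28: (m_3, d_3) = (m_1, d_1) = (14, 28), so from here the quotients repeat a_1, a_2; the period length is 2.
Hence the expansion of sqrt(224) is a_0 = 14 followed by the repeating block 1, 28 (period 2).

[14; (1, 28)]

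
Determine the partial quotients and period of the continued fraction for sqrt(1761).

Write x_i = (sqrt(1761) + m_i)/d_i with (m_0, d_0) = (0, 1). a_0 = floor(sqrt(1761)) = 41, since 41^2 = 1681 <= 1761 < 1764 = 42^2.
Iterate m_{i+1} = d_i*a_i - m_i, d_{i+1} = (1761 - m_{i+1}^2)/d_i, a_{i+1} = floor((a_0 + m_{i+1})/d_{i+1}):
  m_1 = 1*41 - 0 = 41, d_1 = (1761 - 41^2)/1 = 80/1 = 80, a_1 = floor((41 + 41)/80) = 1.
  m_2 = 80*1 - 41 = 39, d_2 = (1761 - 39^2)/80 = 240/80 = 3, a_2 = floor((41 + 39)/3) = 26.
  m_3 = 3*26 - 39 = 39, d_3 = (1761 - 39^2)/3 = 240/3 = 80, a_3 = floor((41 + 39)/80) = 1.
  m_4 = 80*1 - 39 = 41, d_4 = (1761 - 41^2)/80 = 80/80 = 1, a_4 = floor((41 + 41)/1) = 82.
  m_5 = 1*82 - 41 = 41, d_5 = (1761 - 41^2)/1 = 80/1 = 80: (m_5, d_5) = (m_1, d_1) = (41, 80), so from here the quotients repeat a_1, ..., a_4; the period length is 4.
Hence the expansion of sqrt(1761) is a_0 = 41 followed by the repeating block 1, 26, 1, 82 (period 4).

[41; (1, 26, 1, 82)]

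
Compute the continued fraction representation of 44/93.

[0; 2, 8, 1, 4]

Run the Euclidean algorithm on 44 and 93; the successive quotients are the partial quotients a_0, a_1, ... (each step inverts the fractional part left over by the previous one):
  44 = 0*93 + 44, so a_0 = 0.
  93 = 2*44 + 5, so a_1 = 2.
  44 = 8*5 + 4, so a_2 = 8.
  5 = 1*4 + 1, so a_3 = 1.
  4 = 4*1 + 0, so a_4 = 4.
The remainder reaches 0 after 5 divisions, so the expansion has 5 partial quotients, read off in order.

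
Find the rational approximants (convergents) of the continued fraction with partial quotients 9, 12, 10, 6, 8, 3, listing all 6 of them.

9/1, 109/12, 1099/121, 6703/738, 54723/6025, 170872/18813

Using the convergent recurrence p_i = a_i*p_{i-1} + p_{i-2}, q_i = a_i*q_{i-1} + q_{i-2} with p_{-2}=0, p_{-1}=1, q_{-2}=1, q_{-1}=0:
  i=0: a_0=9, p_0 = 9*1 + 0 = 9, q_0 = 9*0 + 1 = 1.
  i=1: a_1=12, p_1 = 12*9 + 1 = 109, q_1 = 12*1 + 0 = 12.
  i=2: a_2=10, p_2 = 10*109 + 9 = 1099, q_2 = 10*12 + 1 = 121.
  i=3: a_3=6, p_3 = 6*1099 + 109 = 6703, q_3 = 6*121 + 12 = 738.
  i=4: a_4=8, p_4 = 8*6703 + 1099 = 54723, q_4 = 8*738 + 121 = 6025.
  i=5: a_5=3, p_5 = 3*54723 + 6703 = 170872, q_5 = 3*6025 + 738 = 18813.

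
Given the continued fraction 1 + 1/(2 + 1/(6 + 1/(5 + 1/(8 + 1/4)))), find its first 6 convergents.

1/1, 3/2, 19/13, 98/67, 803/549, 3310/2263

Using the convergent recurrence p_i = a_i*p_{i-1} + p_{i-2}, q_i = a_i*q_{i-1} + q_{i-2} with p_{-2}=0, p_{-1}=1, q_{-2}=1, q_{-1}=0:
  i=0: a_0=1, p_0 = 1*1 + 0 = 1, q_0 = 1*0 + 1 = 1.
  i=1: a_1=2, p_1 = 2*1 + 1 = 3, q_1 = 2*1 + 0 = 2.
  i=2: a_2=6, p_2 = 6*3 + 1 = 19, q_2 = 6*2 + 1 = 13.
  i=3: a_3=5, p_3 = 5*19 + 3 = 98, q_3 = 5*13 + 2 = 67.
  i=4: a_4=8, p_4 = 8*98 + 19 = 803, q_4 = 8*67 + 13 = 549.
  i=5: a_5=4, p_5 = 4*803 + 98 = 3310, q_5 = 4*549 + 67 = 2263.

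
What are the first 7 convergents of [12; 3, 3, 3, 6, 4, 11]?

12/1, 37/3, 123/10, 406/33, 2559/208, 10642/865, 119621/9723

Using the convergent recurrence p_i = a_i*p_{i-1} + p_{i-2}, q_i = a_i*q_{i-1} + q_{i-2} with p_{-2}=0, p_{-1}=1, q_{-2}=1, q_{-1}=0:
  i=0: a_0=12, p_0 = 12*1 + 0 = 12, q_0 = 12*0 + 1 = 1.
  i=1: a_1=3, p_1 = 3*12 + 1 = 37, q_1 = 3*1 + 0 = 3.
  i=2: a_2=3, p_2 = 3*37 + 12 = 123, q_2 = 3*3 + 1 = 10.
  i=3: a_3=3, p_3 = 3*123 + 37 = 406, q_3 = 3*10 + 3 = 33.
  i=4: a_4=6, p_4 = 6*406 + 123 = 2559, q_4 = 6*33 + 10 = 208.
  i=5: a_5=4, p_5 = 4*2559 + 406 = 10642, q_5 = 4*208 + 33 = 865.
  i=6: a_6=11, p_6 = 11*10642 + 2559 = 119621, q_6 = 11*865 + 208 = 9723.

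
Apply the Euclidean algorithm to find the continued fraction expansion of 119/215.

[0; 1, 1, 4, 5, 1, 3]

Run the Euclidean algorithm on 119 and 215; the successive quotients are the partial quotients a_0, a_1, ... (each step inverts the fractional part left over by the previous one):
  119 = 0*215 + 119, so a_0 = 0.
  215 = 1*119 + 96, so a_1 = 1.
  119 = 1*96 + 23, so a_2 = 1.
  96 = 4*23 + 4, so a_3 = 4.
  23 = 5*4 + 3, so a_4 = 5.
  4 = 1*3 + 1, so a_5 = 1.
  3 = 3*1 + 0, so a_6 = 3.
The remainder reaches 0 after 7 divisions, so the expansion has 7 partial quotients, read off in order.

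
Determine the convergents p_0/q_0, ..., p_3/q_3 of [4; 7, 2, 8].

4/1, 29/7, 62/15, 525/127

Using the convergent recurrence p_i = a_i*p_{i-1} + p_{i-2}, q_i = a_i*q_{i-1} + q_{i-2} with p_{-2}=0, p_{-1}=1, q_{-2}=1, q_{-1}=0:
  i=0: a_0=4, p_0 = 4*1 + 0 = 4, q_0 = 4*0 + 1 = 1.
  i=1: a_1=7, p_1 = 7*4 + 1 = 29, q_1 = 7*1 + 0 = 7.
  i=2: a_2=2, p_2 = 2*29 + 4 = 62, q_2 = 2*7 + 1 = 15.
  i=3: a_3=8, p_3 = 8*62 + 29 = 525, q_3 = 8*15 + 7 = 127.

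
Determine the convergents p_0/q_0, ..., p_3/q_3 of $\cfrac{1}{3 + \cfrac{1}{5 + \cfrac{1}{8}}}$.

Using the convergent recurrence p_i = a_i*p_{i-1} + p_{i-2}, q_i = a_i*q_{i-1} + q_{i-2} with p_{-2}=0, p_{-1}=1, q_{-2}=1, q_{-1}=0:
  i=0: a_0=0, p_0 = 0*1 + 0 = 0, q_0 = 0*0 + 1 = 1.
  i=1: a_1=3, p_1 = 3*0 + 1 = 1, q_1 = 3*1 + 0 = 3.
  i=2: a_2=5, p_2 = 5*1 + 0 = 5, q_2 = 5*3 + 1 = 16.
  i=3: a_3=8, p_3 = 8*5 + 1 = 41, q_3 = 8*16 + 3 = 131.

0/1, 1/3, 5/16, 41/131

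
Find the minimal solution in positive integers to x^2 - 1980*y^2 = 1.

(x, y) = (89, 2)

First expand sqrt(1980) as a continued fraction. With x_i = (sqrt(1980) + m_i)/d_i and (m_0, d_0) = (0, 1): a_0 = floor(sqrt(1980)) = 44, since 44^2 = 1936 <= 1980 < 2025 = 45^2.
Iterate m_{i+1} = d_i*a_i - m_i, d_{i+1} = (1980 - m_{i+1}^2)/d_i, a_{i+1} = floor((a_0 + m_{i+1})/d_{i+1}):
  m_1 = 1*44 - 0 = 44, d_1 = (1980 - 44^2)/1 = 44/1 = 44, a_1 = floor((44 + 44)/44) = 2.
  m_2 = 44*2 - 44 = 44, d_2 = (1980 - 44^2)/44 = 44/44 = 1, a_2 = floor((44 + 44)/1) = 88.
  m_3 = 1*88 - 44 = 44, d_3 = (1980 - 44^2)/1 = 44/1 = 44: (m_3, d_3) = (m_1, d_1) = (44, 44), so from here the quotients repeat a_1, a_2; the period length is 2.
So sqrt(1980) = [44; (2, 88)] with period length k = 2.
k is even, so the fundamental solution of x^2 - 1980y^2 = 1 is (p_{k-1}, q_{k-1}) = (p_1, q_1); compute convergents through index 1.
Convergents (p_i = a_i*p_{i-1} + p_{i-2}, q_i = a_i*q_{i-1} + q_{i-2} with p_{-2}=0, p_{-1}=1, q_{-2}=1, q_{-1}=0):
  i=0: a_0=44, p_0 = 44*1 + 0 = 44, q_0 = 44*0 + 1 = 1.
  i=1: a_1=2, p_1 = 2*44 + 1 = 89, q_1 = 2*1 + 0 = 2.
Check: 89^2 - 1980*2^2 = 7921 - 7920 = 1, so (x, y) = (89, 2) solves the equation, and by the theorem it is the least positive solution.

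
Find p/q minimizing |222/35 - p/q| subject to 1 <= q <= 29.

Expand x = 222/35 as a continued fraction with the Euclidean algorithm:
  222 = 6*35 + 12, so a_0 = 6.
  35 = 2*12 + 11, so a_1 = 2.
  12 = 1*11 + 1, so a_2 = 1.
  11 = 11*1 + 0, so a_3 = 11.
so x = [6; 2, 1, 11].
Convergents (p_i = a_i*p_{i-1} + p_{i-2}, q_i = a_i*q_{i-1} + q_{i-2} with p_{-2}=0, p_{-1}=1, q_{-2}=1, q_{-1}=0), until the denominator exceeds 29:
  i=0: a_0=6, p_0 = 6*1 + 0 = 6, q_0 = 6*0 + 1 = 1.
  i=1: a_1=2, p_1 = 2*6 + 1 = 13, q_1 = 2*1 + 0 = 2.
  i=2: a_2=1, p_2 = 1*13 + 6 = 19, q_2 = 1*2 + 1 = 3.
  i=3: a_3=11, p_3 = 11*19 + 13 = 222, q_3 = 11*3 + 2 = 35.
q_3 = 35 > 29, so the last convergent with denominator <= 29 is p_2/q_2 = 19/3.
The closest fraction with denominator <= 29 is either p_2/q_2 or the intermediate fraction (k*p_2 + p_1)/(k*q_2 + q_1) with the largest k >= 1 whose denominator stays <= 29; these approach x as k grows, and every other convergent or intermediate fraction in range is farther away.
Largest k: floor((29 - q_1)/q_2) = floor((29 - 2)/3) = 9.
That gives (9*19 + 13)/(9*3 + 2) = 184/29.
Compare the errors: |x - 19/3| = |222*3 - 19*35|/(35*3) = 1/105, and |x - 184/29| = |222*29 - 184*35|/(35*29) = 2/1015.
Cross-multiplying, 2*105 = 210 < 1015 = 1*1015, so 2/1015 is smaller: the intermediate fraction 184/29 is closer to x than 19/3.

184/29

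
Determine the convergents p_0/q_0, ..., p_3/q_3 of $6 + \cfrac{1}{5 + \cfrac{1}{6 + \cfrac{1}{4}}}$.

Using the convergent recurrence p_i = a_i*p_{i-1} + p_{i-2}, q_i = a_i*q_{i-1} + q_{i-2} with p_{-2}=0, p_{-1}=1, q_{-2}=1, q_{-1}=0:
  i=0: a_0=6, p_0 = 6*1 + 0 = 6, q_0 = 6*0 + 1 = 1.
  i=1: a_1=5, p_1 = 5*6 + 1 = 31, q_1 = 5*1 + 0 = 5.
  i=2: a_2=6, p_2 = 6*31 + 6 = 192, q_2 = 6*5 + 1 = 31.
  i=3: a_3=4, p_3 = 4*192 + 31 = 799, q_3 = 4*31 + 5 = 129.

6/1, 31/5, 192/31, 799/129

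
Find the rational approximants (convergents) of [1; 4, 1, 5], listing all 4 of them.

1/1, 5/4, 6/5, 35/29

Using the convergent recurrence p_i = a_i*p_{i-1} + p_{i-2}, q_i = a_i*q_{i-1} + q_{i-2} with p_{-2}=0, p_{-1}=1, q_{-2}=1, q_{-1}=0:
  i=0: a_0=1, p_0 = 1*1 + 0 = 1, q_0 = 1*0 + 1 = 1.
  i=1: a_1=4, p_1 = 4*1 + 1 = 5, q_1 = 4*1 + 0 = 4.
  i=2: a_2=1, p_2 = 1*5 + 1 = 6, q_2 = 1*4 + 1 = 5.
  i=3: a_3=5, p_3 = 5*6 + 5 = 35, q_3 = 5*5 + 4 = 29.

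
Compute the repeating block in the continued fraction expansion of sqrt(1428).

Write x_i = (sqrt(1428) + m_i)/d_i with (m_0, d_0) = (0, 1). a_0 = floor(sqrt(1428)) = 37, since 37^2 = 1369 <= 1428 < 1444 = 38^2.
Iterate m_{i+1} = d_i*a_i - m_i, d_{i+1} = (1428 - m_{i+1}^2)/d_i, a_{i+1} = floor((a_0 + m_{i+1})/d_{i+1}):
  m_1 = 1*37 - 0 = 37, d_1 = (1428 - 37^2)/1 = 59/1 = 59, a_1 = floor((37 + 37)/59) = 1.
  m_2 = 59*1 - 37 = 22, d_2 = (1428 - 22^2)/59 = 944/59 = 16, a_2 = floor((37 + 22)/16) = 3.
  m_3 = 16*3 - 22 = 26, d_3 = (1428 - 26^2)/16 = 752/16 = 47, a_3 = floor((37 + 26)/47) = 1.
  m_4 = 47*1 - 26 = 21, d_4 = (1428 - 21^2)/47 = 987/47 = 21, a_4 = floor((37 + 21)/21) = 2.
  m_5 = 21*2 - 21 = 21, d_5 = (1428 - 21^2)/21 = 987/21 = 47, a_5 = floor((37 + 21)/47) = 1.
  m_6 = 47*1 - 21 = 26, d_6 = (1428 - 26^2)/47 = 752/47 = 16, a_6 = floor((37 + 26)/16) = 3.
  m_7 = 16*3 - 26 = 22, d_7 = (1428 - 22^2)/16 = 944/16 = 59, a_7 = floor((37 + 22)/59) = 1.
  m_8 = 59*1 - 22 = 37, d_8 = (1428 - 37^2)/59 = 59/59 = 1, a_8 = floor((37 + 37)/1) = 74.
  m_9 = 1*74 - 37 = 37, d_9 = (1428 - 37^2)/1 = 59/1 = 59: (m_9, d_9) = (m_1, d_1) = (37, 59), so from here the quotients repeat a_1, ..., a_8; the period length is 8.
Hence the expansion of sqrt(1428) is a_0 = 37 followed by the repeating block 1, 3, 1, 2, 1, 3, 1, 74 (period 8).

[37; (1, 3, 1, 2, 1, 3, 1, 74)]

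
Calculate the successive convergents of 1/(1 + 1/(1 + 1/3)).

Using the convergent recurrence p_i = a_i*p_{i-1} + p_{i-2}, q_i = a_i*q_{i-1} + q_{i-2} with p_{-2}=0, p_{-1}=1, q_{-2}=1, q_{-1}=0:
  i=0: a_0=0, p_0 = 0*1 + 0 = 0, q_0 = 0*0 + 1 = 1.
  i=1: a_1=1, p_1 = 1*0 + 1 = 1, q_1 = 1*1 + 0 = 1.
  i=2: a_2=1, p_2 = 1*1 + 0 = 1, q_2 = 1*1 + 1 = 2.
  i=3: a_3=3, p_3 = 3*1 + 1 = 4, q_3 = 3*2 + 1 = 7.

0/1, 1/1, 1/2, 4/7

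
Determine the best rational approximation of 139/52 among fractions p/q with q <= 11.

8/3

Expand x = 139/52 as a continued fraction with the Euclidean algorithm:
  139 = 2*52 + 35, so a_0 = 2.
  52 = 1*35 + 17, so a_1 = 1.
  35 = 2*17 + 1, so a_2 = 2.
  17 = 17*1 + 0, so a_3 = 17.
so x = [2; 1, 2, 17].
Convergents (p_i = a_i*p_{i-1} + p_{i-2}, q_i = a_i*q_{i-1} + q_{i-2} with p_{-2}=0, p_{-1}=1, q_{-2}=1, q_{-1}=0), until the denominator exceeds 11:
  i=0: a_0=2, p_0 = 2*1 + 0 = 2, q_0 = 2*0 + 1 = 1.
  i=1: a_1=1, p_1 = 1*2 + 1 = 3, q_1 = 1*1 + 0 = 1.
  i=2: a_2=2, p_2 = 2*3 + 2 = 8, q_2 = 2*1 + 1 = 3.
  i=3: a_3=17, p_3 = 17*8 + 3 = 139, q_3 = 17*3 + 1 = 52.
q_3 = 52 > 11, so the last convergent with denominator <= 11 is p_2/q_2 = 8/3.
The closest fraction with denominator <= 11 is either p_2/q_2 or the intermediate fraction (k*p_2 + p_1)/(k*q_2 + q_1) with the largest k >= 1 whose denominator stays <= 11; these approach x as k grows, and every other convergent or intermediate fraction in range is farther away.
Largest k: floor((11 - q_1)/q_2) = floor((11 - 1)/3) = 3.
That gives (3*8 + 3)/(3*3 + 1) = 27/10.
Compare the errors: |x - 8/3| = |139*3 - 8*52|/(52*3) = 1/156, and |x - 27/10| = |139*10 - 27*52|/(52*10) = 14/520.
Cross-multiplying, 1*520 = 520 < 2184 = 14*156, so 1/156 is smaller: the convergent 8/3 is closer to x than 27/10.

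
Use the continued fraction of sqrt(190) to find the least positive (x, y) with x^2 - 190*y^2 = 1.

First expand sqrt(190) as a continued fraction. With x_i = (sqrt(190) + m_i)/d_i and (m_0, d_0) = (0, 1): a_0 = floor(sqrt(190)) = 13, since 13^2 = 169 <= 190 < 196 = 14^2.
Iterate m_{i+1} = d_i*a_i - m_i, d_{i+1} = (190 - m_{i+1}^2)/d_i, a_{i+1} = floor((a_0 + m_{i+1})/d_{i+1}):
  m_1 = 1*13 - 0 = 13, d_1 = (190 - 13^2)/1 = 21/1 = 21, a_1 = floor((13 + 13)/21) = 1.
  m_2 = 21*1 - 13 = 8, d_2 = (190 - 8^2)/21 = 126/21 = 6, a_2 = floor((13 + 8)/6) = 3.
  m_3 = 6*3 - 8 = 10, d_3 = (190 - 10^2)/6 = 90/6 = 15, a_3 = floor((13 + 10)/15) = 1.
  m_4 = 15*1 - 10 = 5, d_4 = (190 - 5^2)/15 = 165/15 = 11, a_4 = floor((13 + 5)/11) = 1.
  m_5 = 11*1 - 5 = 6, d_5 = (190 - 6^2)/11 = 154/11 = 14, a_5 = floor((13 + 6)/14) = 1.
  m_6 = 14*1 - 6 = 8, d_6 = (190 - 8^2)/14 = 126/14 = 9, a_6 = floor((13 + 8)/9) = 2.
  m_7 = 9*2 - 8 = 10, d_7 = (190 - 10^2)/9 = 90/9 = 10, a_7 = floor((13 + 10)/10) = 2.
  m_8 = 10*2 - 10 = 10, d_8 = (190 - 10^2)/10 = 90/10 = 9, a_8 = floor((13 + 10)/9) = 2.
  m_9 = 9*2 - 10 = 8, d_9 = (190 - 8^2)/9 = 126/9 = 14, a_9 = floor((13 + 8)/14) = 1.
  m_10 = 14*1 - 8 = 6, d_10 = (190 - 6^2)/14 = 154/14 = 11, a_10 = floor((13 + 6)/11) = 1.
  m_11 = 11*1 - 6 = 5, d_11 = (190 - 5^2)/11 = 165/11 = 15, a_11 = floor((13 + 5)/15) = 1.
  m_12 = 15*1 - 5 = 10, d_12 = (190 - 10^2)/15 = 90/15 = 6, a_12 = floor((13 + 10)/6) = 3.
  m_13 = 6*3 - 10 = 8, d_13 = (190 - 8^2)/6 = 126/6 = 21, a_13 = floor((13 + 8)/21) = 1.
  m_14 = 21*1 - 8 = 13, d_14 = (190 - 13^2)/21 = 21/21 = 1, a_14 = floor((13 + 13)/1) = 26.
  m_15 = 1*26 - 13 = 13, d_15 = (190 - 13^2)/1 = 21/1 = 21: (m_15, d_15) = (m_1, d_1) = (13, 21), so from here the quotients repeat a_1, ..., a_14; the period length is 14.
So sqrt(190) = [13; (1, 3, 1, 1, 1, 2, 2, 2, 1, 1, 1, 3, 1, 26)] with period length k = 14.
k is even, so the fundamental solution of x^2 - 190y^2 = 1 is (p_{k-1}, q_{k-1}) = (p_13, q_13); compute convergents through index 13.
Convergents (p_i = a_i*p_{i-1} + p_{i-2}, q_i = a_i*q_{i-1} + q_{i-2} with p_{-2}=0, p_{-1}=1, q_{-2}=1, q_{-1}=0):
  i=0: a_0=13, p_0 = 13*1 + 0 = 13, q_0 = 13*0 + 1 = 1.
  i=1: a_1=1, p_1 = 1*13 + 1 = 14, q_1 = 1*1 + 0 = 1.
  i=2: a_2=3, p_2 = 3*14 + 13 = 55, q_2 = 3*1 + 1 = 4.
  i=3: a_3=1, p_3 = 1*55 + 14 = 69, q_3 = 1*4 + 1 = 5.
  i=4: a_4=1, p_4 = 1*69 + 55 = 124, q_4 = 1*5 + 4 = 9.
  i=5: a_5=1, p_5 = 1*124 + 69 = 193, q_5 = 1*9 + 5 = 14.
  i=6: a_6=2, p_6 = 2*193 + 124 = 510, q_6 = 2*14 + 9 = 37.
  i=7: a_7=2, p_7 = 2*510 + 193 = 1213, q_7 = 2*37 + 14 = 88.
  i=8: a_8=2, p_8 = 2*1213 + 510 = 2936, q_8 = 2*88 + 37 = 213.
  i=9: a_9=1, p_9 = 1*2936 + 1213 = 4149, q_9 = 1*213 + 88 = 301.
  i=10: a_10=1, p_10 = 1*4149 + 2936 = 7085, q_10 = 1*301 + 213 = 514.
  i=11: a_11=1, p_11 = 1*7085 + 4149 = 11234, q_11 = 1*514 + 301 = 815.
  i=12: a_12=3, p_12 = 3*11234 + 7085 = 40787, q_12 = 3*815 + 514 = 2959.
  i=13: a_13=1, p_13 = 1*40787 + 11234 = 52021, q_13 = 1*2959 + 815 = 3774.
Check: 52021^2 - 190*3774^2 = 2706184441 - 2706184440 = 1, so (x, y) = (52021, 3774) solves the equation, and by the theorem it is the least positive solution.

(x, y) = (52021, 3774)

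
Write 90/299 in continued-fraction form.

[0; 3, 3, 9, 1, 2]

Run the Euclidean algorithm on 90 and 299; the successive quotients are the partial quotients a_0, a_1, ... (each step inverts the fractional part left over by the previous one):
  90 = 0*299 + 90, so a_0 = 0.
  299 = 3*90 + 29, so a_1 = 3.
  90 = 3*29 + 3, so a_2 = 3.
  29 = 9*3 + 2, so a_3 = 9.
  3 = 1*2 + 1, so a_4 = 1.
  2 = 2*1 + 0, so a_5 = 2.
The remainder reaches 0 after 6 divisions, so the expansion has 6 partial quotients, read off in order.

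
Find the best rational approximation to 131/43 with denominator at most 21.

64/21

Expand x = 131/43 as a continued fraction with the Euclidean algorithm:
  131 = 3*43 + 2, so a_0 = 3.
  43 = 21*2 + 1, so a_1 = 21.
  2 = 2*1 + 0, so a_2 = 2.
so x = [3; 21, 2].
Convergents (p_i = a_i*p_{i-1} + p_{i-2}, q_i = a_i*q_{i-1} + q_{i-2} with p_{-2}=0, p_{-1}=1, q_{-2}=1, q_{-1}=0), until the denominator exceeds 21:
  i=0: a_0=3, p_0 = 3*1 + 0 = 3, q_0 = 3*0 + 1 = 1.
  i=1: a_1=21, p_1 = 21*3 + 1 = 64, q_1 = 21*1 + 0 = 21.
  i=2: a_2=2, p_2 = 2*64 + 3 = 131, q_2 = 2*21 + 1 = 43.
q_2 = 43 > 21, so the last convergent with denominator <= 21 is p_1/q_1 = 64/21.
The closest fraction with denominator <= 21 is either p_1/q_1 or the intermediate fraction (k*p_1 + p_0)/(k*q_1 + q_0) with the largest k >= 1 whose denominator stays <= 21; these approach x as k grows, and every other convergent or intermediate fraction in range is farther away.
Largest k: floor((21 - q_0)/q_1) = floor((21 - 1)/21) = 0.
Since k = 0, no intermediate fraction beyond p_1/q_1 has denominator <= 21, so the convergent 64/21 is the closest (its error is |131*21 - 64*43|/(43*21) = 1/903).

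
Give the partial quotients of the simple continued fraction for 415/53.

Run the Euclidean algorithm on 415 and 53; the successive quotients are the partial quotients a_0, a_1, ... (each step inverts the fractional part left over by the previous one):
  415 = 7*53 + 44, so a_0 = 7.
  53 = 1*44 + 9, so a_1 = 1.
  44 = 4*9 + 8, so a_2 = 4.
  9 = 1*8 + 1, so a_3 = 1.
  8 = 8*1 + 0, so a_4 = 8.
The remainder reaches 0 after 5 divisions, so the expansion has 5 partial quotients, read off in order.

[7; 1, 4, 1, 8]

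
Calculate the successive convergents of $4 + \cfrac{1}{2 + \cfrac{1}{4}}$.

Using the convergent recurrence p_i = a_i*p_{i-1} + p_{i-2}, q_i = a_i*q_{i-1} + q_{i-2} with p_{-2}=0, p_{-1}=1, q_{-2}=1, q_{-1}=0:
  i=0: a_0=4, p_0 = 4*1 + 0 = 4, q_0 = 4*0 + 1 = 1.
  i=1: a_1=2, p_1 = 2*4 + 1 = 9, q_1 = 2*1 + 0 = 2.
  i=2: a_2=4, p_2 = 4*9 + 4 = 40, q_2 = 4*2 + 1 = 9.

4/1, 9/2, 40/9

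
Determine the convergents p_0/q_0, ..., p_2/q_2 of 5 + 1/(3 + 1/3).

5/1, 16/3, 53/10

Using the convergent recurrence p_i = a_i*p_{i-1} + p_{i-2}, q_i = a_i*q_{i-1} + q_{i-2} with p_{-2}=0, p_{-1}=1, q_{-2}=1, q_{-1}=0:
  i=0: a_0=5, p_0 = 5*1 + 0 = 5, q_0 = 5*0 + 1 = 1.
  i=1: a_1=3, p_1 = 3*5 + 1 = 16, q_1 = 3*1 + 0 = 3.
  i=2: a_2=3, p_2 = 3*16 + 5 = 53, q_2 = 3*3 + 1 = 10.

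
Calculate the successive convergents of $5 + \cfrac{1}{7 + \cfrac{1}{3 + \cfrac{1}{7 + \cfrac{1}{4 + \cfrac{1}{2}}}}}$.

5/1, 36/7, 113/22, 827/161, 3421/666, 7669/1493

Using the convergent recurrence p_i = a_i*p_{i-1} + p_{i-2}, q_i = a_i*q_{i-1} + q_{i-2} with p_{-2}=0, p_{-1}=1, q_{-2}=1, q_{-1}=0:
  i=0: a_0=5, p_0 = 5*1 + 0 = 5, q_0 = 5*0 + 1 = 1.
  i=1: a_1=7, p_1 = 7*5 + 1 = 36, q_1 = 7*1 + 0 = 7.
  i=2: a_2=3, p_2 = 3*36 + 5 = 113, q_2 = 3*7 + 1 = 22.
  i=3: a_3=7, p_3 = 7*113 + 36 = 827, q_3 = 7*22 + 7 = 161.
  i=4: a_4=4, p_4 = 4*827 + 113 = 3421, q_4 = 4*161 + 22 = 666.
  i=5: a_5=2, p_5 = 2*3421 + 827 = 7669, q_5 = 2*666 + 161 = 1493.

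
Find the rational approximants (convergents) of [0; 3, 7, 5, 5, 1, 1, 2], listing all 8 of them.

0/1, 1/3, 7/22, 36/113, 187/587, 223/700, 410/1287, 1043/3274

Using the convergent recurrence p_i = a_i*p_{i-1} + p_{i-2}, q_i = a_i*q_{i-1} + q_{i-2} with p_{-2}=0, p_{-1}=1, q_{-2}=1, q_{-1}=0:
  i=0: a_0=0, p_0 = 0*1 + 0 = 0, q_0 = 0*0 + 1 = 1.
  i=1: a_1=3, p_1 = 3*0 + 1 = 1, q_1 = 3*1 + 0 = 3.
  i=2: a_2=7, p_2 = 7*1 + 0 = 7, q_2 = 7*3 + 1 = 22.
  i=3: a_3=5, p_3 = 5*7 + 1 = 36, q_3 = 5*22 + 3 = 113.
  i=4: a_4=5, p_4 = 5*36 + 7 = 187, q_4 = 5*113 + 22 = 587.
  i=5: a_5=1, p_5 = 1*187 + 36 = 223, q_5 = 1*587 + 113 = 700.
  i=6: a_6=1, p_6 = 1*223 + 187 = 410, q_6 = 1*700 + 587 = 1287.
  i=7: a_7=2, p_7 = 2*410 + 223 = 1043, q_7 = 2*1287 + 700 = 3274.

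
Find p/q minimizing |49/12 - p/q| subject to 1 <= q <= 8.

Expand x = 49/12 as a continued fraction with the Euclidean algorithm:
  49 = 4*12 + 1, so a_0 = 4.
  12 = 12*1 + 0, so a_1 = 12.
so x = [4; 12].
Convergents (p_i = a_i*p_{i-1} + p_{i-2}, q_i = a_i*q_{i-1} + q_{i-2} with p_{-2}=0, p_{-1}=1, q_{-2}=1, q_{-1}=0), until the denominator exceeds 8:
  i=0: a_0=4, p_0 = 4*1 + 0 = 4, q_0 = 4*0 + 1 = 1.
  i=1: a_1=12, p_1 = 12*4 + 1 = 49, q_1 = 12*1 + 0 = 12.
q_1 = 12 > 8, so the last convergent with denominator <= 8 is p_0/q_0 = 4/1.
The closest fraction with denominator <= 8 is either p_0/q_0 or the intermediate fraction (k*p_0 + p_{-1})/(k*q_0 + q_{-1}) with the largest k >= 1 whose denominator stays <= 8; these approach x as k grows, and every other convergent or intermediate fraction in range is farther away.
Largest k: floor((8 - q_{-1})/q_0) = floor((8 - 0)/1) = 8 (using the seeds p_{-1} = 1, q_{-1} = 0).
That gives (8*4 + 1)/(8*1 + 0) = 33/8.
Compare the errors: |x - 4/1| = |49*1 - 4*12|/(12*1) = 1/12, and |x - 33/8| = |49*8 - 33*12|/(12*8) = 4/96.
Cross-multiplying, 4*12 = 48 < 96 = 1*96, so 4/96 is smaller: the intermediate fraction 33/8 is closer to x than 4/1.

33/8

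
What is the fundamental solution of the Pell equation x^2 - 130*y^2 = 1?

(x, y) = (6499, 570)

First expand sqrt(130) as a continued fraction. With x_i = (sqrt(130) + m_i)/d_i and (m_0, d_0) = (0, 1): a_0 = floor(sqrt(130)) = 11, since 11^2 = 121 <= 130 < 144 = 12^2.
Iterate m_{i+1} = d_i*a_i - m_i, d_{i+1} = (130 - m_{i+1}^2)/d_i, a_{i+1} = floor((a_0 + m_{i+1})/d_{i+1}):
  m_1 = 1*11 - 0 = 11, d_1 = (130 - 11^2)/1 = 9/1 = 9, a_1 = floor((11 + 11)/9) = 2.
  m_2 = 9*2 - 11 = 7, d_2 = (130 - 7^2)/9 = 81/9 = 9, a_2 = floor((11 + 7)/9) = 2.
  m_3 = 9*2 - 7 = 11, d_3 = (130 - 11^2)/9 = 9/9 = 1, a_3 = floor((11 + 11)/1) = 22.
  m_4 = 1*22 - 11 = 11, d_4 = (130 - 11^2)/1 = 9/1 = 9: (m_4, d_4) = (m_1, d_1) = (11, 9), so from here the quotients repeat a_1, ..., a_3; the period length is 3.
So sqrt(130) = [11; (2, 2, 22)] with period length k = 3.
k is odd, so (p_{k-1}, q_{k-1}) only solves x^2 - 130y^2 = -1 and the fundamental solution of x^2 - 130y^2 = 1 is (p_{2k-1}, q_{2k-1}) = (p_5, q_5); compute convergents through index 5, running through the period twice.
Convergents (p_i = a_i*p_{i-1} + p_{i-2}, q_i = a_i*q_{i-1} + q_{i-2} with p_{-2}=0, p_{-1}=1, q_{-2}=1, q_{-1}=0):
  i=0: a_0=11, p_0 = 11*1 + 0 = 11, q_0 = 11*0 + 1 = 1.
  i=1: a_1=2, p_1 = 2*11 + 1 = 23, q_1 = 2*1 + 0 = 2.
  i=2: a_2=2, p_2 = 2*23 + 11 = 57, q_2 = 2*2 + 1 = 5.
  i=3: a_3=22, p_3 = 22*57 + 23 = 1277, q_3 = 22*5 + 2 = 112.
  i=4: a_4=2, p_4 = 2*1277 + 57 = 2611, q_4 = 2*112 + 5 = 229.
  i=5: a_5=2, p_5 = 2*2611 + 1277 = 6499, q_5 = 2*229 + 112 = 570.
Indeed p_2^2 - 130*q_2^2 = 3249 - 3250 = -1, not +1.
Check: 6499^2 - 130*570^2 = 42237001 - 42237000 = 1, so (x, y) = (6499, 570) solves the equation, and by the theorem it is the least positive solution.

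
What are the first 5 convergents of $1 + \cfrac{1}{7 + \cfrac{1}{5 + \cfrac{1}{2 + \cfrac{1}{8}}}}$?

Using the convergent recurrence p_i = a_i*p_{i-1} + p_{i-2}, q_i = a_i*q_{i-1} + q_{i-2} with p_{-2}=0, p_{-1}=1, q_{-2}=1, q_{-1}=0:
  i=0: a_0=1, p_0 = 1*1 + 0 = 1, q_0 = 1*0 + 1 = 1.
  i=1: a_1=7, p_1 = 7*1 + 1 = 8, q_1 = 7*1 + 0 = 7.
  i=2: a_2=5, p_2 = 5*8 + 1 = 41, q_2 = 5*7 + 1 = 36.
  i=3: a_3=2, p_3 = 2*41 + 8 = 90, q_3 = 2*36 + 7 = 79.
  i=4: a_4=8, p_4 = 8*90 + 41 = 761, q_4 = 8*79 + 36 = 668.

1/1, 8/7, 41/36, 90/79, 761/668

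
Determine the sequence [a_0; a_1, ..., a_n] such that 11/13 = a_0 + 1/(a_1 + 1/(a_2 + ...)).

Run the Euclidean algorithm on 11 and 13; the successive quotients are the partial quotients a_0, a_1, ... (each step inverts the fractional part left over by the previous one):
  11 = 0*13 + 11, so a_0 = 0.
  13 = 1*11 + 2, so a_1 = 1.
  11 = 5*2 + 1, so a_2 = 5.
  2 = 2*1 + 0, so a_3 = 2.
The remainder reaches 0 after 4 divisions, so the expansion has 4 partial quotients, read off in order.

[0; 1, 5, 2]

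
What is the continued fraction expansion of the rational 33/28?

Run the Euclidean algorithm on 33 and 28; the successive quotients are the partial quotients a_0, a_1, ... (each step inverts the fractional part left over by the previous one):
  33 = 1*28 + 5, so a_0 = 1.
  28 = 5*5 + 3, so a_1 = 5.
  5 = 1*3 + 2, so a_2 = 1.
  3 = 1*2 + 1, so a_3 = 1.
  2 = 2*1 + 0, so a_4 = 2.
The remainder reaches 0 after 5 divisions, so the expansion has 5 partial quotients, read off in order.

[1; 5, 1, 1, 2]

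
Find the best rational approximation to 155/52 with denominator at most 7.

Expand x = 155/52 as a continued fraction with the Euclidean algorithm:
  155 = 2*52 + 51, so a_0 = 2.
  52 = 1*51 + 1, so a_1 = 1.
  51 = 51*1 + 0, so a_2 = 51.
so x = [2; 1, 51].
Convergents (p_i = a_i*p_{i-1} + p_{i-2}, q_i = a_i*q_{i-1} + q_{i-2} with p_{-2}=0, p_{-1}=1, q_{-2}=1, q_{-1}=0), until the denominator exceeds 7:
  i=0: a_0=2, p_0 = 2*1 + 0 = 2, q_0 = 2*0 + 1 = 1.
  i=1: a_1=1, p_1 = 1*2 + 1 = 3, q_1 = 1*1 + 0 = 1.
  i=2: a_2=51, p_2 = 51*3 + 2 = 155, q_2 = 51*1 + 1 = 52.
q_2 = 52 > 7, so the last convergent with denominator <= 7 is p_1/q_1 = 3/1.
The closest fraction with denominator <= 7 is either p_1/q_1 or the intermediate fraction (k*p_1 + p_0)/(k*q_1 + q_0) with the largest k >= 1 whose denominator stays <= 7; these approach x as k grows, and every other convergent or intermediate fraction in range is farther away.
Largest k: floor((7 - q_0)/q_1) = floor((7 - 1)/1) = 6.
That gives (6*3 + 2)/(6*1 + 1) = 20/7.
Compare the errors: |x - 3/1| = |155*1 - 3*52|/(52*1) = 1/52, and |x - 20/7| = |155*7 - 20*52|/(52*7) = 45/364.
Cross-multiplying, 1*364 = 364 < 2340 = 45*52, so 1/52 is smaller: the convergent 3/1 is closer to x than 20/7.

3/1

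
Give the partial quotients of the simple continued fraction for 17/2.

Run the Euclidean algorithm on 17 and 2; the successive quotients are the partial quotients a_0, a_1, ... (each step inverts the fractional part left over by the previous one):
  17 = 8*2 + 1, so a_0 = 8.
  2 = 2*1 + 0, so a_1 = 2.
The remainder reaches 0 after 2 divisions, so the expansion has 2 partial quotients, read off in order.

[8; 2]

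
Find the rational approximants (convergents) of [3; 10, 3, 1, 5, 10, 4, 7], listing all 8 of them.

Using the convergent recurrence p_i = a_i*p_{i-1} + p_{i-2}, q_i = a_i*q_{i-1} + q_{i-2} with p_{-2}=0, p_{-1}=1, q_{-2}=1, q_{-1}=0:
  i=0: a_0=3, p_0 = 3*1 + 0 = 3, q_0 = 3*0 + 1 = 1.
  i=1: a_1=10, p_1 = 10*3 + 1 = 31, q_1 = 10*1 + 0 = 10.
  i=2: a_2=3, p_2 = 3*31 + 3 = 96, q_2 = 3*10 + 1 = 31.
  i=3: a_3=1, p_3 = 1*96 + 31 = 127, q_3 = 1*31 + 10 = 41.
  i=4: a_4=5, p_4 = 5*127 + 96 = 731, q_4 = 5*41 + 31 = 236.
  i=5: a_5=10, p_5 = 10*731 + 127 = 7437, q_5 = 10*236 + 41 = 2401.
  i=6: a_6=4, p_6 = 4*7437 + 731 = 30479, q_6 = 4*2401 + 236 = 9840.
  i=7: a_7=7, p_7 = 7*30479 + 7437 = 220790, q_7 = 7*9840 + 2401 = 71281.

3/1, 31/10, 96/31, 127/41, 731/236, 7437/2401, 30479/9840, 220790/71281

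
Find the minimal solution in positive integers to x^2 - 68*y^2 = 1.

(x, y) = (33, 4)

First expand sqrt(68) as a continued fraction. With x_i = (sqrt(68) + m_i)/d_i and (m_0, d_0) = (0, 1): a_0 = floor(sqrt(68)) = 8, since 8^2 = 64 <= 68 < 81 = 9^2.
Iterate m_{i+1} = d_i*a_i - m_i, d_{i+1} = (68 - m_{i+1}^2)/d_i, a_{i+1} = floor((a_0 + m_{i+1})/d_{i+1}):
  m_1 = 1*8 - 0 = 8, d_1 = (68 - 8^2)/1 = 4/1 = 4, a_1 = floor((8 + 8)/4) = 4.
  m_2 = 4*4 - 8 = 8, d_2 = (68 - 8^2)/4 = 4/4 = 1, a_2 = floor((8 + 8)/1) = 16.
  m_3 = 1*16 - 8 = 8, d_3 = (68 - 8^2)/1 = 4/1 = 4: (m_3, d_3) = (m_1, d_1) = (8, 4), so from here the quotients repeat a_1, a_2; the period length is 2.
So sqrt(68) = [8; (4, 16)] with period length k = 2.
k is even, so the fundamental solution of x^2 - 68y^2 = 1 is (p_{k-1}, q_{k-1}) = (p_1, q_1); compute convergents through index 1.
Convergents (p_i = a_i*p_{i-1} + p_{i-2}, q_i = a_i*q_{i-1} + q_{i-2} with p_{-2}=0, p_{-1}=1, q_{-2}=1, q_{-1}=0):
  i=0: a_0=8, p_0 = 8*1 + 0 = 8, q_0 = 8*0 + 1 = 1.
  i=1: a_1=4, p_1 = 4*8 + 1 = 33, q_1 = 4*1 + 0 = 4.
Check: 33^2 - 68*4^2 = 1089 - 1088 = 1, so (x, y) = (33, 4) solves the equation, and by the theorem it is the least positive solution.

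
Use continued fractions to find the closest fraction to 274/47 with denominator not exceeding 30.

Expand x = 274/47 as a continued fraction with the Euclidean algorithm:
  274 = 5*47 + 39, so a_0 = 5.
  47 = 1*39 + 8, so a_1 = 1.
  39 = 4*8 + 7, so a_2 = 4.
  8 = 1*7 + 1, so a_3 = 1.
  7 = 7*1 + 0, so a_4 = 7.
so x = [5; 1, 4, 1, 7].
Convergents (p_i = a_i*p_{i-1} + p_{i-2}, q_i = a_i*q_{i-1} + q_{i-2} with p_{-2}=0, p_{-1}=1, q_{-2}=1, q_{-1}=0), until the denominator exceeds 30:
  i=0: a_0=5, p_0 = 5*1 + 0 = 5, q_0 = 5*0 + 1 = 1.
  i=1: a_1=1, p_1 = 1*5 + 1 = 6, q_1 = 1*1 + 0 = 1.
  i=2: a_2=4, p_2 = 4*6 + 5 = 29, q_2 = 4*1 + 1 = 5.
  i=3: a_3=1, p_3 = 1*29 + 6 = 35, q_3 = 1*5 + 1 = 6.
  i=4: a_4=7, p_4 = 7*35 + 29 = 274, q_4 = 7*6 + 5 = 47.
q_4 = 47 > 30, so the last convergent with denominator <= 30 is p_3/q_3 = 35/6.
The closest fraction with denominator <= 30 is either p_3/q_3 or the intermediate fraction (k*p_3 + p_2)/(k*q_3 + q_2) with the largest k >= 1 whose denominator stays <= 30; these approach x as k grows, and every other convergent or intermediate fraction in range is farther away.
Largest k: floor((30 - q_2)/q_3) = floor((30 - 5)/6) = 4.
That gives (4*35 + 29)/(4*6 + 5) = 169/29.
Compare the errors: |x - 35/6| = |274*6 - 35*47|/(47*6) = 1/282, and |x - 169/29| = |274*29 - 169*47|/(47*29) = 3/1363.
Cross-multiplying, 3*282 = 846 < 1363 = 1*1363, so 3/1363 is smaller: the intermediate fraction 169/29 is closer to x than 35/6.

169/29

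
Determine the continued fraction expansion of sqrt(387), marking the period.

Write x_i = (sqrt(387) + m_i)/d_i with (m_0, d_0) = (0, 1). a_0 = floor(sqrt(387)) = 19, since 19^2 = 361 <= 387 < 400 = 20^2.
Iterate m_{i+1} = d_i*a_i - m_i, d_{i+1} = (387 - m_{i+1}^2)/d_i, a_{i+1} = floor((a_0 + m_{i+1})/d_{i+1}):
  m_1 = 1*19 - 0 = 19, d_1 = (387 - 19^2)/1 = 26/1 = 26, a_1 = floor((19 + 19)/26) = 1.
  m_2 = 26*1 - 19 = 7, d_2 = (387 - 7^2)/26 = 338/26 = 13, a_2 = floor((19 + 7)/13) = 2.
  m_3 = 13*2 - 7 = 19, d_3 = (387 - 19^2)/13 = 26/13 = 2, a_3 = floor((19 + 19)/2) = 19.
  m_4 = 2*19 - 19 = 19, d_4 = (387 - 19^2)/2 = 26/2 = 13, a_4 = floor((19 + 19)/13) = 2.
  m_5 = 13*2 - 19 = 7, d_5 = (387 - 7^2)/13 = 338/13 = 26, a_5 = floor((19 + 7)/26) = 1.
  m_6 = 26*1 - 7 = 19, d_6 = (387 - 19^2)/26 = 26/26 = 1, a_6 = floor((19 + 19)/1) = 38.
  m_7 = 1*38 - 19 = 19, d_7 = (387 - 19^2)/1 = 26/1 = 26: (m_7, d_7) = (m_1, d_1) = (19, 26), so from here the quotients repeat a_1, ..., a_6; the period length is 6.
Hence the expansion of sqrt(387) is a_0 = 19 followed by the repeating block 1, 2, 19, 2, 1, 38 (period 6).

[19; (1, 2, 19, 2, 1, 38)]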